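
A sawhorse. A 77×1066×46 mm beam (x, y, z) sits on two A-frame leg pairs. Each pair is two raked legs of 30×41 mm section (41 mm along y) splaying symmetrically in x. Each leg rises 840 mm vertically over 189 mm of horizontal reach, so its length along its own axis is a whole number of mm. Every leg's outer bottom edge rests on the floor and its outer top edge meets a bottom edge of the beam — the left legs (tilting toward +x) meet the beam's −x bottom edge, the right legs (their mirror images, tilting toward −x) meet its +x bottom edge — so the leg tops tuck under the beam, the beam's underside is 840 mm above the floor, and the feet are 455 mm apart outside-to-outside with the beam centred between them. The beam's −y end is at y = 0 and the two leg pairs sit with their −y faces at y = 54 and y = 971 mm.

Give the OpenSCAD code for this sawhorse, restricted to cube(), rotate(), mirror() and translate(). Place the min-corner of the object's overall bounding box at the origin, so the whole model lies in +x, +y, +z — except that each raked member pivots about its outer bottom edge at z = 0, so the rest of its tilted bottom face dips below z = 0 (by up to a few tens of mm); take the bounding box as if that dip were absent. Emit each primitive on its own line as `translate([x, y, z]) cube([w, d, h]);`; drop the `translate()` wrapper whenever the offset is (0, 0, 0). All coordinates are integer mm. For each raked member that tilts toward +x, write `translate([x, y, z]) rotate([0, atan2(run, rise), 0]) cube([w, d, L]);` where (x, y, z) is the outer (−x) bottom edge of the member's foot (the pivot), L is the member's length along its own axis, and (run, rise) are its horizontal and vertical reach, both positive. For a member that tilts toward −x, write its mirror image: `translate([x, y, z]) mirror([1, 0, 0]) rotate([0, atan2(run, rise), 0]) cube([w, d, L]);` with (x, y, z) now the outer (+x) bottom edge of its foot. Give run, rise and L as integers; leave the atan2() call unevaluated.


// leg length = √(189² + 840²) = 861
// right-leg outer foot x = 2·189 + 77 = 455
// beam min-corner = (189, 0, 840)
translate([189, 0, 840]) cube([77, 1066, 46]);
translate([0, 54, 0]) rotate([0, atan2(189, 840), 0]) cube([30, 41, 861]);
translate([455, 54, 0]) mirror([1, 0, 0]) rotate([0, atan2(189, 840), 0]) cube([30, 41, 861]);
translate([0, 971, 0]) rotate([0, atan2(189, 840), 0]) cube([30, 41, 861]);
translate([455, 971, 0]) mirror([1, 0, 0]) rotate([0, atan2(189, 840), 0]) cube([30, 41, 861]);


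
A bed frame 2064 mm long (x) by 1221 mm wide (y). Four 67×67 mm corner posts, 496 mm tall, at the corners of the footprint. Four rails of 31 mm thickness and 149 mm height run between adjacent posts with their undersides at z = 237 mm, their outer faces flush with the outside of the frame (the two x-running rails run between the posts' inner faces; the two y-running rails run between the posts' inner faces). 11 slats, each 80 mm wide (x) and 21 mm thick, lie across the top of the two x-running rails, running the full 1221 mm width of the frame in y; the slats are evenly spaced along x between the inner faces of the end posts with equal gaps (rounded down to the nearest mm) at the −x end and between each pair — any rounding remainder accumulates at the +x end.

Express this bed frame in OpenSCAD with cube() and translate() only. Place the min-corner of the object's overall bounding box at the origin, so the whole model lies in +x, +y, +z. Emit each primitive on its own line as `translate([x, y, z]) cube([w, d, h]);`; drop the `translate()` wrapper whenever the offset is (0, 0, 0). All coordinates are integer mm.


cube([67, 67, 496]);
translate([0, 1154, 0]) cube([67, 67, 496]);
translate([1997, 0, 0]) cube([67, 67, 496]);
translate([1997, 1154, 0]) cube([67, 67, 496]);
translate([67, 0, 237]) cube([1930, 31, 149]);
translate([67, 1190, 237]) cube([1930, 31, 149]);
translate([0, 67, 237]) cube([31, 1087, 149]);
translate([2033, 67, 237]) cube([31, 1087, 149]);
translate([154, 0, 386]) cube([80, 1221, 21]);
translate([321, 0, 386]) cube([80, 1221, 21]);
translate([488, 0, 386]) cube([80, 1221, 21]);
translate([655, 0, 386]) cube([80, 1221, 21]);
translate([822, 0, 386]) cube([80, 1221, 21]);
translate([989, 0, 386]) cube([80, 1221, 21]);
translate([1156, 0, 386]) cube([80, 1221, 21]);
translate([1323, 0, 386]) cube([80, 1221, 21]);
translate([1490, 0, 386]) cube([80, 1221, 21]);
translate([1657, 0, 386]) cube([80, 1221, 21]);
translate([1824, 0, 386]) cube([80, 1221, 21]);


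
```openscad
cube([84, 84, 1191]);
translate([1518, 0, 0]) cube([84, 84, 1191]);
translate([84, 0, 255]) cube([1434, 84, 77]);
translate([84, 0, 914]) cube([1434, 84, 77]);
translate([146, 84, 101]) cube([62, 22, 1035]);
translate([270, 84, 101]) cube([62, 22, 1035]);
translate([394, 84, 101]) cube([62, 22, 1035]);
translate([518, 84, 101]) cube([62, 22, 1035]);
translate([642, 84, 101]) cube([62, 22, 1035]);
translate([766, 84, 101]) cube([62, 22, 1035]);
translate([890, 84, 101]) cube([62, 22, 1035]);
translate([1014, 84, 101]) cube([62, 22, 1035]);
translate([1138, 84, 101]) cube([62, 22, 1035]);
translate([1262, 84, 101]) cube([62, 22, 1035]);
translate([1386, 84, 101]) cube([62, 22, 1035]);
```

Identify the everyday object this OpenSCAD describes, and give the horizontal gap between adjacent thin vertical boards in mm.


A fence section. The picket gap is 62 mm.

Two posts, two rails, 11 pickets — a fence section. Span 1434 mm holds 11 pickets of 62 mm with 12 equal gaps: ⌊(1434 − 11·62) / 12⌋ = 62 mm.


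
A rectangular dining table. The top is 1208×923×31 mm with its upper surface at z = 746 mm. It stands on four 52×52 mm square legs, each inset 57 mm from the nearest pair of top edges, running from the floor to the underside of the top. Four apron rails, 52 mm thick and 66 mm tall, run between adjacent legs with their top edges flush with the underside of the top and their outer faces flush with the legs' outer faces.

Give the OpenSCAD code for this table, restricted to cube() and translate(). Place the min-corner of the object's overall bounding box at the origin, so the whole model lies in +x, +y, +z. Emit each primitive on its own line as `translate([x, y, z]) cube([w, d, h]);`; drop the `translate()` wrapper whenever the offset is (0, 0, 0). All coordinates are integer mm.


translate([0, 0, 715]) cube([1208, 923, 31]);
translate([57, 57, 0]) cube([52, 52, 715]);
translate([1099, 57, 0]) cube([52, 52, 715]);
translate([57, 814, 0]) cube([52, 52, 715]);
translate([1099, 814, 0]) cube([52, 52, 715]);
translate([109, 57, 649]) cube([990, 52, 66]);
translate([109, 814, 649]) cube([990, 52, 66]);
translate([57, 109, 649]) cube([52, 705, 66]);
translate([1099, 109, 649]) cube([52, 705, 66]);


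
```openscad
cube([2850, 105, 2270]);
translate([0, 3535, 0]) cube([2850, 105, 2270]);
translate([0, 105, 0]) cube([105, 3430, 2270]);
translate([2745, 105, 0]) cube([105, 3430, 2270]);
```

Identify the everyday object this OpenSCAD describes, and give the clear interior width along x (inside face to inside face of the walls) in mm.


A house (or room) frame. The interior width is 2640 mm.

Four 2270 mm walls enclosing a rectangle with no floor or roof — a room or house frame. Outside width is 2850 mm and wall thickness is 105 mm, so the interior width is 2850 − 2 × 105 = 2640 mm.


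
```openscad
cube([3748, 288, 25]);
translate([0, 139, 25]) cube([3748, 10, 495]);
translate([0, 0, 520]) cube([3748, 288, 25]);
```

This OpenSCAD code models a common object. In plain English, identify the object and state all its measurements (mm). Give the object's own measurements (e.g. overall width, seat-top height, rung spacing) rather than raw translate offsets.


An I-beam lying along x, 3748 mm long. Overall section height 545 mm. Two flanges 288 mm wide (y) and 25 mm thick, one on the floor and one at the top; a web 10 mm thick runs between them, centred on the flange width.


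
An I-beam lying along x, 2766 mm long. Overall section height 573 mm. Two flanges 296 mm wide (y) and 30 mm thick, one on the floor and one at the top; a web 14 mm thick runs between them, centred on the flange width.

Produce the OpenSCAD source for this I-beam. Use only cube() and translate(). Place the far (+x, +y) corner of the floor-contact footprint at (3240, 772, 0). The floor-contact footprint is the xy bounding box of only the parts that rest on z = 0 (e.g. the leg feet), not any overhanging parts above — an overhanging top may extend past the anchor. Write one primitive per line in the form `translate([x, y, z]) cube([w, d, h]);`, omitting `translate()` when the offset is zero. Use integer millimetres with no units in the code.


translate([474, 476, 0]) cube([2766, 296, 30]);
translate([474, 617, 30]) cube([2766, 14, 513]);
translate([474, 476, 543]) cube([2766, 296, 30]);


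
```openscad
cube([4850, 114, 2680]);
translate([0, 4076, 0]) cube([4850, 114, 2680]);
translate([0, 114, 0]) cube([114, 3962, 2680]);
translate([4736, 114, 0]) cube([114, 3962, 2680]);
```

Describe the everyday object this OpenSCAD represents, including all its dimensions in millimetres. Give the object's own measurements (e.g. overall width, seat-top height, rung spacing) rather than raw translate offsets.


The wall frame of a small rectangular building: four walls, each 2680 mm tall and 114 mm thick, enclosing a footprint 4850 mm (x) by 4190 mm (y) outside-to-outside, with no floor or roof. The front and back walls (the −y and +y sides) span the full width; the two side walls fit between them.


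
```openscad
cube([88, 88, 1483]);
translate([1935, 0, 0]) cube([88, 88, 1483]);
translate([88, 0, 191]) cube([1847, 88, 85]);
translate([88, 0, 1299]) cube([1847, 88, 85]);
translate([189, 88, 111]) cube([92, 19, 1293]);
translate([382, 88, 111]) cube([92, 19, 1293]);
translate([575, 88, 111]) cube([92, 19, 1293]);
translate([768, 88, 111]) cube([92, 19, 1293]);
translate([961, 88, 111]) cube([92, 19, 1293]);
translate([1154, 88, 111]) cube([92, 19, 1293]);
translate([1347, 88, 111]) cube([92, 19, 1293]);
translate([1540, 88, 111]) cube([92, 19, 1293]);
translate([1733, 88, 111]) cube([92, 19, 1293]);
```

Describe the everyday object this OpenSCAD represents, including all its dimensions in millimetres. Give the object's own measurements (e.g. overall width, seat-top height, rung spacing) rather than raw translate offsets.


A fence section. Two 88×88 mm posts, 1483 mm tall, stand on the floor with a clear span of 1847 mm between their inner faces. Two horizontal rails of 88×85 mm section span the gap between the posts with their undersides at z = 191 mm and z = 1299 mm, flush with the posts' −y face. 9 pickets, each 92 mm wide, 19 mm thick and 1293 mm tall, are fixed to the +y face of the rails with their bottoms at z = 111 mm, spaced across the span with a 101 mm gap after the −x post and between neighbouring pickets, with 110 mm left before the +x post.


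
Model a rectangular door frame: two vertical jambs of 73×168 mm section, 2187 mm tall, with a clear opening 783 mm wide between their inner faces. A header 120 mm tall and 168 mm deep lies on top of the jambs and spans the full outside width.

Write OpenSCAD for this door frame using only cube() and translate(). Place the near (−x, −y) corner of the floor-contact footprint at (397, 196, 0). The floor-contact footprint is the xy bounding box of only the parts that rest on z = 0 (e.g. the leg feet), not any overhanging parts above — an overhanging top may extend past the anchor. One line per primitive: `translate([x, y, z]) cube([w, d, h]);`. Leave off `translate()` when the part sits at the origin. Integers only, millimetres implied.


translate([397, 196, 0]) cube([73, 168, 2187]);
translate([1253, 196, 0]) cube([73, 168, 2187]);
translate([397, 196, 2187]) cube([929, 168, 120]);


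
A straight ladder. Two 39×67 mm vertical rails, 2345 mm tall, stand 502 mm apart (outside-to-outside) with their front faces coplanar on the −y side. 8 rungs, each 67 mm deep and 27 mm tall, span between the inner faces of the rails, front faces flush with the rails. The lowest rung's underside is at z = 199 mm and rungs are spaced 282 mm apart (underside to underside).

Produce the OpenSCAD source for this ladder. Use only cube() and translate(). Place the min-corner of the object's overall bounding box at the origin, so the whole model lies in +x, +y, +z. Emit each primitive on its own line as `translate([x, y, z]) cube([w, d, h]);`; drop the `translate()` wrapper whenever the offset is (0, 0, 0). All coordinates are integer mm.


cube([39, 67, 2345]);
translate([463, 0, 0]) cube([39, 67, 2345]);
translate([39, 0, 199]) cube([424, 67, 27]);
translate([39, 0, 481]) cube([424, 67, 27]);
translate([39, 0, 763]) cube([424, 67, 27]);
translate([39, 0, 1045]) cube([424, 67, 27]);
translate([39, 0, 1327]) cube([424, 67, 27]);
translate([39, 0, 1609]) cube([424, 67, 27]);
translate([39, 0, 1891]) cube([424, 67, 27]);
translate([39, 0, 2173]) cube([424, 67, 27]);


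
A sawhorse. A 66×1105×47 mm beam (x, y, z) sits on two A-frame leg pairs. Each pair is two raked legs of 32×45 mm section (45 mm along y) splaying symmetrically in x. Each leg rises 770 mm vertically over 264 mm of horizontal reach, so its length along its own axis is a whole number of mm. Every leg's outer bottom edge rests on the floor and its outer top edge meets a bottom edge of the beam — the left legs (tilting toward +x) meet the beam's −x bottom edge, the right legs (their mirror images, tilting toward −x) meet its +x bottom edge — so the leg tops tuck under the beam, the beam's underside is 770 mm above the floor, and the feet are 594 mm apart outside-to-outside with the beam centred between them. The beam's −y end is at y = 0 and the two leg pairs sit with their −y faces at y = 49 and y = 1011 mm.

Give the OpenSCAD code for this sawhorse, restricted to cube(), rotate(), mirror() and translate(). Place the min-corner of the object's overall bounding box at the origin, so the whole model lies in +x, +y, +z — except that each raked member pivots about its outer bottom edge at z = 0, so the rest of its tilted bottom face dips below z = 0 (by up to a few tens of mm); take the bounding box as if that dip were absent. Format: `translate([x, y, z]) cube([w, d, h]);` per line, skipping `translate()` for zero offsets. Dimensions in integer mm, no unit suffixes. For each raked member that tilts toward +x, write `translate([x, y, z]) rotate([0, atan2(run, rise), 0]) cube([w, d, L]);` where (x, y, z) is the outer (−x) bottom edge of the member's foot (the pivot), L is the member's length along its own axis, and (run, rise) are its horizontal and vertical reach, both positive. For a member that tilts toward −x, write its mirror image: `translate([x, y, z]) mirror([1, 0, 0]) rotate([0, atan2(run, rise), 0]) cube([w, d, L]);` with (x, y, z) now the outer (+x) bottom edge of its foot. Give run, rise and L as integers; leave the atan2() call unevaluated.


// leg length = √(264² + 770²) = 814
// right-leg outer foot x = 2·264 + 66 = 594
// beam min-corner = (264, 0, 770)
translate([264, 0, 770]) cube([66, 1105, 47]);
translate([0, 49, 0]) rotate([0, atan2(264, 770), 0]) cube([32, 45, 814]);
translate([594, 49, 0]) mirror([1, 0, 0]) rotate([0, atan2(264, 770), 0]) cube([32, 45, 814]);
translate([0, 1011, 0]) rotate([0, atan2(264, 770), 0]) cube([32, 45, 814]);
translate([594, 1011, 0]) mirror([1, 0, 0]) rotate([0, atan2(264, 770), 0]) cube([32, 45, 814]);


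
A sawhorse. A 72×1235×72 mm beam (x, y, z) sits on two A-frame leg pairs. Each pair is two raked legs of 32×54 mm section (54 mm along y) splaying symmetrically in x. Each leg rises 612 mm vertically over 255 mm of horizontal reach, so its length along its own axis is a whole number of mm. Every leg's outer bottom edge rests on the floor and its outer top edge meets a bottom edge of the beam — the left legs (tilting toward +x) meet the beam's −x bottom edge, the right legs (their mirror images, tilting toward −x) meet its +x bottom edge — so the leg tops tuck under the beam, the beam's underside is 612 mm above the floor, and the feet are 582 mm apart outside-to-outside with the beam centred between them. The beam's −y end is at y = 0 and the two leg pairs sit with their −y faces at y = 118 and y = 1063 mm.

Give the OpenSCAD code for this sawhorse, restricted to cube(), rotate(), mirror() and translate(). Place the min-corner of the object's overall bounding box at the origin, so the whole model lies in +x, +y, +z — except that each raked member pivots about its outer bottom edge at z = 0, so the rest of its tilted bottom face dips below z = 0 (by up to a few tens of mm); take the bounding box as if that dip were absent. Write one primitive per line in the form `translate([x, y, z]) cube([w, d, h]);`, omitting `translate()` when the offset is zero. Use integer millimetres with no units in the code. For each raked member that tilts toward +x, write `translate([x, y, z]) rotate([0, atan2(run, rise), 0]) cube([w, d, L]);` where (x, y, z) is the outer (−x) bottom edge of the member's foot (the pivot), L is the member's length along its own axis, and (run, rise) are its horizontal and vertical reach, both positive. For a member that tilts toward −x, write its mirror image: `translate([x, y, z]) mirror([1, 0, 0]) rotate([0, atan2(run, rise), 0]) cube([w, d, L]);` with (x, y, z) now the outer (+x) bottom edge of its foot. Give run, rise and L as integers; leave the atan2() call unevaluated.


translate([255, 0, 612]) cube([72, 1235, 72]);
translate([0, 118, 0]) rotate([0, atan2(255, 612), 0]) cube([32, 54, 663]);
translate([582, 118, 0]) mirror([1, 0, 0]) rotate([0, atan2(255, 612), 0]) cube([32, 54, 663]);
translate([0, 1063, 0]) rotate([0, atan2(255, 612), 0]) cube([32, 54, 663]);
translate([582, 1063, 0]) mirror([1, 0, 0]) rotate([0, atan2(255, 612), 0]) cube([32, 54, 663]);


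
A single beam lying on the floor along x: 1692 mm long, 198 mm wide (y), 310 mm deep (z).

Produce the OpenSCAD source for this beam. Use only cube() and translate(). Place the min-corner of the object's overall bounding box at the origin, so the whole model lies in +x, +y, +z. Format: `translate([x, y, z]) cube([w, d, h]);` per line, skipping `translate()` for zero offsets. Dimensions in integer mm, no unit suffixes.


cube([1692, 198, 310]);


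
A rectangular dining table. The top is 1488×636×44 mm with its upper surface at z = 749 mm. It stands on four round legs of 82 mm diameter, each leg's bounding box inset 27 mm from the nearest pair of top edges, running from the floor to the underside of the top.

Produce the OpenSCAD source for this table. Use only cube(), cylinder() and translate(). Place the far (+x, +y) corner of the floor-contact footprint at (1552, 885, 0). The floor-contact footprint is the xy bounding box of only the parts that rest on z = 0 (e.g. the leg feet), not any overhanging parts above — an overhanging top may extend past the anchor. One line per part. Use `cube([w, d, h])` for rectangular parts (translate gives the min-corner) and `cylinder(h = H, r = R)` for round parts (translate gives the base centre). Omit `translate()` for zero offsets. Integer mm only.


translate([91, 276, 705]) cube([1488, 636, 44]);
translate([159, 344, 0]) cylinder(h = 705, r = 41);
translate([1511, 344, 0]) cylinder(h = 705, r = 41);
translate([159, 844, 0]) cylinder(h = 705, r = 41);
translate([1511, 844, 0]) cylinder(h = 705, r = 41);


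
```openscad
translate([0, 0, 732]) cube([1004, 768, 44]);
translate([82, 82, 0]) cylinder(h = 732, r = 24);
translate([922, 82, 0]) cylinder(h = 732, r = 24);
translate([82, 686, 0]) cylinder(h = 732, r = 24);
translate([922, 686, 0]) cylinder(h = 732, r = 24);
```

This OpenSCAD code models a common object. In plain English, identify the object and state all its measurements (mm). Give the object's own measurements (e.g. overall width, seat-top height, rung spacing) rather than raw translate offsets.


A table: top 1004 mm (x) × 768 mm (y), 44 mm thick, upper face at z = 776 mm, on four round legs of 48 mm diameter, each leg's bounding box inset 58 mm from the nearest pair of top edges from z = 0 to the bottom of the top.


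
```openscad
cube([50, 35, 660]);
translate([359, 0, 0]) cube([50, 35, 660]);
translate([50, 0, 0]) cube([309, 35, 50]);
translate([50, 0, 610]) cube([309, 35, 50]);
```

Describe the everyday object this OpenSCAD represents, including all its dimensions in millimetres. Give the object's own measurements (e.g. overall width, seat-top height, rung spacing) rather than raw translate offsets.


A rectangular picture frame lying in the x–z plane (depth along y). The opening is 309 mm wide (x) by 560 mm tall (z), surrounded by a border 50 mm wide on all four sides. The frame is 35 mm deep and is made of two full-height vertical stiles with two horizontal rails fitted between them.


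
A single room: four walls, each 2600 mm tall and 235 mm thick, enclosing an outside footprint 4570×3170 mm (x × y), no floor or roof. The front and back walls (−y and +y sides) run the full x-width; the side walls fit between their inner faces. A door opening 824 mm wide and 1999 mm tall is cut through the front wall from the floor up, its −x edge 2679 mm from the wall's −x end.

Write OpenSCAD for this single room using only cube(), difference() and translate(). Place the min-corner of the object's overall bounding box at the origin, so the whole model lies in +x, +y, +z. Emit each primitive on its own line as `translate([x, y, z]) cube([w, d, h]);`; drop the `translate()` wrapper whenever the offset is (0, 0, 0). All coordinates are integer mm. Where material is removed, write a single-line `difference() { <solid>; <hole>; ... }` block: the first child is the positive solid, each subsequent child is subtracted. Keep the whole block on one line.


difference() { cube([4570, 235, 2600]); translate([2679, 0, 0]) cube([824, 235, 1999]); }
translate([0, 2935, 0]) cube([4570, 235, 2600]);
translate([0, 235, 0]) cube([235, 2700, 2600]);
translate([4335, 235, 0]) cube([235, 2700, 2600]);


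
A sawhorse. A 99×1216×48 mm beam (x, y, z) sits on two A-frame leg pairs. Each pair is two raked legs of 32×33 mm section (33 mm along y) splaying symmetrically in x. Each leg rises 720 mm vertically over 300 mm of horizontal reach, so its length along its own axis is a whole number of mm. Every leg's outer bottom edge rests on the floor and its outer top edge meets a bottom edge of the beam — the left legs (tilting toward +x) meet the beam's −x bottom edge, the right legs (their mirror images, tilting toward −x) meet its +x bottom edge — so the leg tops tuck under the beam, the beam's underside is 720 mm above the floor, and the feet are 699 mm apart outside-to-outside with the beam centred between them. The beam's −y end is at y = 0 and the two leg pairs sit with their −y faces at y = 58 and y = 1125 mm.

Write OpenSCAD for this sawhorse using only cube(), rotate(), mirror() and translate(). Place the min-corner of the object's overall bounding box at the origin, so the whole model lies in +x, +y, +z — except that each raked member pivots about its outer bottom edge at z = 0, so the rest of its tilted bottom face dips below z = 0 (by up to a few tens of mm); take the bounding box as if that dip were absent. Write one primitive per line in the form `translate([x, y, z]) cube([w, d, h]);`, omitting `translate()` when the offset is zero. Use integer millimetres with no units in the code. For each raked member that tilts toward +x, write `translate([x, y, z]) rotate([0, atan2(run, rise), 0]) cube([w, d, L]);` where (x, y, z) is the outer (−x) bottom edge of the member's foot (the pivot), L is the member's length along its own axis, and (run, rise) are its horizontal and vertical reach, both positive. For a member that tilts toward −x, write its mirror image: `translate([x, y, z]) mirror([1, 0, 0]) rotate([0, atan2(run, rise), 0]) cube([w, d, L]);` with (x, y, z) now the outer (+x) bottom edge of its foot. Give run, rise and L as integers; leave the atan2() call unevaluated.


translate([300, 0, 720]) cube([99, 1216, 48]);
translate([0, 58, 0]) rotate([0, atan2(300, 720), 0]) cube([32, 33, 780]);
translate([699, 58, 0]) mirror([1, 0, 0]) rotate([0, atan2(300, 720), 0]) cube([32, 33, 780]);
translate([0, 1125, 0]) rotate([0, atan2(300, 720), 0]) cube([32, 33, 780]);
translate([699, 1125, 0]) mirror([1, 0, 0]) rotate([0, atan2(300, 720), 0]) cube([32, 33, 780]);


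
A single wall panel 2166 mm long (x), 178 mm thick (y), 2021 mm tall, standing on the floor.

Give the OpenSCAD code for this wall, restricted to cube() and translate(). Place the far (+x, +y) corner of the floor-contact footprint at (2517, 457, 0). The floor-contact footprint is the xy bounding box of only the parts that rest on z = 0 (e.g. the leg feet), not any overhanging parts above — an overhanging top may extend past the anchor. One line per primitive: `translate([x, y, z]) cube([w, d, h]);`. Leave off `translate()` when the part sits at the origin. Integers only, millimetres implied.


translate([351, 279, 0]) cube([2166, 178, 2021]);


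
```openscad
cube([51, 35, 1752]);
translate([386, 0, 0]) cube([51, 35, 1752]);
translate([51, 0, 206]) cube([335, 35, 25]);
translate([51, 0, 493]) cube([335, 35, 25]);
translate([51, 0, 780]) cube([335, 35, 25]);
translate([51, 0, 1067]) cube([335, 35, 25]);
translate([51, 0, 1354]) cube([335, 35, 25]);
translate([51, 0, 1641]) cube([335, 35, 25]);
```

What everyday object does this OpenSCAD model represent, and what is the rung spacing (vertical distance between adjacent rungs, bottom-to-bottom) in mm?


A ladder. The rung spacing is 287 mm.

Two tall 51×35 posts with 6 short bars between them — a ladder. Adjacent rungs sit at z = 206 and z = 493, so the spacing is 493 − 206 = 287 mm.


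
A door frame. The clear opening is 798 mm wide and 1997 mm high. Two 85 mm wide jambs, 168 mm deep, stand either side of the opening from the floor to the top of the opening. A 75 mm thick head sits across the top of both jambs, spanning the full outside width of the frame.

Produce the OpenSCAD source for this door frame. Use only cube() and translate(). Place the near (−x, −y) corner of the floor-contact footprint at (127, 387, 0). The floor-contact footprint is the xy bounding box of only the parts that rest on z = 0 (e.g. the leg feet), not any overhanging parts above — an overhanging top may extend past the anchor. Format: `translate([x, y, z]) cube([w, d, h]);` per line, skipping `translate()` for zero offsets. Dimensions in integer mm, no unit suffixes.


translate([127, 387, 0]) cube([85, 168, 1997]);
translate([1010, 387, 0]) cube([85, 168, 1997]);
translate([127, 387, 1997]) cube([968, 168, 75]);


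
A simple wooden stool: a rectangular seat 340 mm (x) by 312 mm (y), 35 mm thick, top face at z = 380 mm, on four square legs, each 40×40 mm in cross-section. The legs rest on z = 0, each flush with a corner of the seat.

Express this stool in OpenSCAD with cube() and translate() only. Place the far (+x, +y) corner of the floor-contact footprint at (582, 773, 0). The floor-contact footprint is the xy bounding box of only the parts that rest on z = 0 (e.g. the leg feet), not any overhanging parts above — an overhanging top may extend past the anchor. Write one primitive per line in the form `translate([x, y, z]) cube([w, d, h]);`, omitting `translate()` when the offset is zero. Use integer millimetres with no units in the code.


translate([242, 461, 345]) cube([340, 312, 35]);
translate([242, 461, 0]) cube([40, 40, 345]);
translate([542, 461, 0]) cube([40, 40, 345]);
translate([242, 733, 0]) cube([40, 40, 345]);
translate([542, 733, 0]) cube([40, 40, 345]);


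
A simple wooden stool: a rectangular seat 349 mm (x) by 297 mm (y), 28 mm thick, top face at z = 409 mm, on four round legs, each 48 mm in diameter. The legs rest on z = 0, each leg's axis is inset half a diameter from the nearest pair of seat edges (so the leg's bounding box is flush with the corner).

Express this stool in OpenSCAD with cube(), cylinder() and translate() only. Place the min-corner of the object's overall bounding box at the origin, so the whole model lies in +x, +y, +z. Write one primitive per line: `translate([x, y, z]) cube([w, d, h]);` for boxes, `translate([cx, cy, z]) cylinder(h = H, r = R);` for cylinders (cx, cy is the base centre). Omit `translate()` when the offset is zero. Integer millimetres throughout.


translate([0, 0, 381]) cube([349, 297, 28]);
translate([24, 24, 0]) cylinder(h = 381, r = 24);
translate([325, 24, 0]) cylinder(h = 381, r = 24);
translate([24, 273, 0]) cylinder(h = 381, r = 24);
translate([325, 273, 0]) cylinder(h = 381, r = 24);


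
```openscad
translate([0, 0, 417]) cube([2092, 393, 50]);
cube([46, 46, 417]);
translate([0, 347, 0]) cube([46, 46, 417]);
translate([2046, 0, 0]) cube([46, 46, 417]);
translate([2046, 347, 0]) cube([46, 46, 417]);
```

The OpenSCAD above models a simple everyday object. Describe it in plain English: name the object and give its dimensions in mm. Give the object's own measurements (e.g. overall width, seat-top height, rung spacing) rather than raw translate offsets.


A bench: a 2092×393 mm seat slab, 50 mm thick, top at z = 467 mm, on four 46×46 mm square legs flush with the seat corners and standing on z = 0.


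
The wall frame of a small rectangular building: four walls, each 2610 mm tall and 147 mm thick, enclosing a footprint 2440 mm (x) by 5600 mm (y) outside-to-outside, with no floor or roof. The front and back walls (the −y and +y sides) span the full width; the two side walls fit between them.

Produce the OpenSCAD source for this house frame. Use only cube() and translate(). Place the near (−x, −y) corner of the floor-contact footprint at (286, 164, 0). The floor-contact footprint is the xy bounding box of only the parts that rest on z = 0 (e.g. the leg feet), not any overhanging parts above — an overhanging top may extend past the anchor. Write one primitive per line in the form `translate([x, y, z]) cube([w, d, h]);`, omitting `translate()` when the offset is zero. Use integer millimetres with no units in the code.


translate([286, 164, 0]) cube([2440, 147, 2610]);
translate([286, 5617, 0]) cube([2440, 147, 2610]);
translate([286, 311, 0]) cube([147, 5306, 2610]);
translate([2579, 311, 0]) cube([147, 5306, 2610]);


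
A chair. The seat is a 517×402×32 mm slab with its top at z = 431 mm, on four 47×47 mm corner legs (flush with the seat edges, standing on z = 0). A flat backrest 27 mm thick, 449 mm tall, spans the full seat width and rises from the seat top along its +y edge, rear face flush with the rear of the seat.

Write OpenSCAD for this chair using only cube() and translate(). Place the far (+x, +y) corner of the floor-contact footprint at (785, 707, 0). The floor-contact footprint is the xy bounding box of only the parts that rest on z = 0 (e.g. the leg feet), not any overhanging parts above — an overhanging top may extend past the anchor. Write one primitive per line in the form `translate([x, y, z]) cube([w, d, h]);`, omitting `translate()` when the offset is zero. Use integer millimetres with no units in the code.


// leg_h = 431 - 32 = 399
translate([268, 305, 399]) cube([517, 402, 32]);
translate([268, 305, 0]) cube([47, 47, 399]);
translate([738, 305, 0]) cube([47, 47, 399]);
translate([268, 660, 0]) cube([47, 47, 399]);
translate([738, 660, 0]) cube([47, 47, 399]);
translate([268, 680, 431]) cube([517, 27, 449]);


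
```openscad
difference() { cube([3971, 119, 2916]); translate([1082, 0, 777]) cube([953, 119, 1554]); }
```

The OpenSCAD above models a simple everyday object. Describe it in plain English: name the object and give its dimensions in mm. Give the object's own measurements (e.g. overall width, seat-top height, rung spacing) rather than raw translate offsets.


A wall 3971 mm long (x), 119 mm thick (y), 2916 mm tall, with a rectangular window opening cut through it. The opening is 953 mm wide and 1554 mm tall; its sill is at z = 777 mm and its near (−x) edge is 1082 mm from the wall's −x end. The opening passes through the full wall thickness.


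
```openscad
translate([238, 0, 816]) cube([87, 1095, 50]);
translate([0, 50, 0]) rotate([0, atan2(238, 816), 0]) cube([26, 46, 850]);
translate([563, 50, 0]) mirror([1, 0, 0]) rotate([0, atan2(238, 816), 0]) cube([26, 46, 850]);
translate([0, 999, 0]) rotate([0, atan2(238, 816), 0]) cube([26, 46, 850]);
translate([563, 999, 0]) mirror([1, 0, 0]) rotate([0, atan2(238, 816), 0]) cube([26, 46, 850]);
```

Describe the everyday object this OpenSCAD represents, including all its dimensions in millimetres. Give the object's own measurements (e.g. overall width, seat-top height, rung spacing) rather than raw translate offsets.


A sawhorse. A 87×1095×50 mm beam (x, y, z) sits on two A-frame leg pairs. Each pair is two raked legs of 26×46 mm section (46 mm along y) splaying symmetrically in x. Each leg rises 816 mm vertically over 238 mm of horizontal reach and is 850 mm long along its own axis. Every leg's outer bottom edge rests on the floor and its outer top edge meets a bottom edge of the beam — the left legs (tilting toward +x) meet the beam's −x bottom edge, the right legs (their mirror images, tilting toward −x) meet its +x bottom edge — so the leg tops tuck under the beam, the beam's underside is 816 mm above the floor, and the feet are 563 mm apart outside-to-outside with the beam centred between them. The two leg pairs are set in 50 mm from either end of the beam.


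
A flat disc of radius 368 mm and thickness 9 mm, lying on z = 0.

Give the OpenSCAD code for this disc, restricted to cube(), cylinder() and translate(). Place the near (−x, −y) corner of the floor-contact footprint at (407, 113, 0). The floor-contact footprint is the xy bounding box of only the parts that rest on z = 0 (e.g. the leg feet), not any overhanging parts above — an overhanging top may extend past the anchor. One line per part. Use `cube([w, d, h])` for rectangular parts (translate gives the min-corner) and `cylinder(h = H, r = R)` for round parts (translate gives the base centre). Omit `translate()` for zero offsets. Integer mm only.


translate([775, 481, 0]) cylinder(h = 9, r = 368);


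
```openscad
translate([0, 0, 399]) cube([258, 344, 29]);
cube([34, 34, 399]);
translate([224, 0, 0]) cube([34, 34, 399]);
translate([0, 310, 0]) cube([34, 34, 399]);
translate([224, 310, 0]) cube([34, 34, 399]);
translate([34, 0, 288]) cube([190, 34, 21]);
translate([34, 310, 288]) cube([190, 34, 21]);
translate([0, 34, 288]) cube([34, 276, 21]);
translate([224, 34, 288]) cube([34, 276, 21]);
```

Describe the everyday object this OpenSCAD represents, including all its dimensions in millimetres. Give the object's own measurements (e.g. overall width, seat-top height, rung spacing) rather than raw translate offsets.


A simple wooden stool: a rectangular seat 258 mm (x) by 344 mm (y), 29 mm thick, top face at z = 428 mm, on four square legs, each 34×34 mm in cross-section. The legs rest on z = 0, each flush with a corner of the seat. Four stretchers, 34 mm wide and 21 mm tall, connect adjacent legs with their undersides at z = 288 mm, each running between the inner faces of the legs it joins and aligned with the legs' outer faces on the other axis.


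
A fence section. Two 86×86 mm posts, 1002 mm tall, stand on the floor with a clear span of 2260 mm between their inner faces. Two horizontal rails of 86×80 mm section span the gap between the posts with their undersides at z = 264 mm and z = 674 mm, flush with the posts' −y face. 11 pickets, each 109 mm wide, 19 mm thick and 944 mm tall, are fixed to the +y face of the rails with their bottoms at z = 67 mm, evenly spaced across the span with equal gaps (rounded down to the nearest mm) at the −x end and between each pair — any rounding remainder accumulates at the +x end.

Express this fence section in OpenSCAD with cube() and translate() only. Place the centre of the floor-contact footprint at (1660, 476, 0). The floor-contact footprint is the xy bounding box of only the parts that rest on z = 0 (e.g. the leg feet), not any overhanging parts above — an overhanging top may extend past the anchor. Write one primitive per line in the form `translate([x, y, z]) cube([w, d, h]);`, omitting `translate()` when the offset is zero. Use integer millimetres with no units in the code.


translate([444, 433, 0]) cube([86, 86, 1002]);
translate([2790, 433, 0]) cube([86, 86, 1002]);
translate([530, 433, 264]) cube([2260, 86, 80]);
translate([530, 433, 674]) cube([2260, 86, 80]);
translate([618, 519, 67]) cube([109, 19, 944]);
translate([815, 519, 67]) cube([109, 19, 944]);
translate([1012, 519, 67]) cube([109, 19, 944]);
translate([1209, 519, 67]) cube([109, 19, 944]);
translate([1406, 519, 67]) cube([109, 19, 944]);
translate([1603, 519, 67]) cube([109, 19, 944]);
translate([1800, 519, 67]) cube([109, 19, 944]);
translate([1997, 519, 67]) cube([109, 19, 944]);
translate([2194, 519, 67]) cube([109, 19, 944]);
translate([2391, 519, 67]) cube([109, 19, 944]);
translate([2588, 519, 67]) cube([109, 19, 944]);


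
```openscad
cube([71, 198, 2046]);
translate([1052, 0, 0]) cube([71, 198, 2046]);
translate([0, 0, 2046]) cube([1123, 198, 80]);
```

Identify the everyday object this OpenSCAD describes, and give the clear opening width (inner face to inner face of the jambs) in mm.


A door frame. The clear opening width is 981 mm.

Two 2046 mm tall posts with a header on top — a door frame. The left jamb is 71 mm wide at x = 0; the right jamb starts at x = 1052. The clear opening is 1052 − 71 = 981 mm.


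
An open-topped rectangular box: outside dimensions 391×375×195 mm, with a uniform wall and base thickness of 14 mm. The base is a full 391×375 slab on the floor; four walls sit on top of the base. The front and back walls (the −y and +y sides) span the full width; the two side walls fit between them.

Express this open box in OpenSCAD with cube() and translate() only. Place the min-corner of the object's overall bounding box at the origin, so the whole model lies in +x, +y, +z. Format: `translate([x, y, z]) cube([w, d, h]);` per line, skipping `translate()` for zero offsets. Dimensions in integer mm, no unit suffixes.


cube([391, 375, 14]);
translate([0, 0, 14]) cube([391, 14, 181]);
translate([0, 361, 14]) cube([391, 14, 181]);
translate([0, 14, 14]) cube([14, 347, 181]);
translate([377, 14, 14]) cube([14, 347, 181]);


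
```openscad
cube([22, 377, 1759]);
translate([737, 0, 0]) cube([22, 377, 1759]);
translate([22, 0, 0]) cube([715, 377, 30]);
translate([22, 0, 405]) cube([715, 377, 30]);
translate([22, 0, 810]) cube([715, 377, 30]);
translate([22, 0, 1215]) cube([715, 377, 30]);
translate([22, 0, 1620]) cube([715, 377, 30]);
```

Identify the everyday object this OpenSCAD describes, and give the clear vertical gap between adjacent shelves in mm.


A bookshelf. The clear shelf gap is 375 mm.

Two tall side panels with 5 horizontal boards between them — a bookshelf. The first two shelf undersides are at z = 0 and z = 405; with shelf thickness 30, the clear gap is 405 − 0 − 30 = 375 mm.


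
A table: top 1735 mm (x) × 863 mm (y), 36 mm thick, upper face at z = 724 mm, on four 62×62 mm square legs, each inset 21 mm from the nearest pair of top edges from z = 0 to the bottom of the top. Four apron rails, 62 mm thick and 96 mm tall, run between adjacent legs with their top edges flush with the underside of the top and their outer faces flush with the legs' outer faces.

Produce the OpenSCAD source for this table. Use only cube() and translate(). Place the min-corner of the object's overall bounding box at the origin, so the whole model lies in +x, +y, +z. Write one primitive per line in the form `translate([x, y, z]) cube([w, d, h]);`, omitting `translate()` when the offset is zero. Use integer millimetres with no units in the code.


// leg_h = 724 - 36 = 688
// apron z = 688 - 96 = 592
translate([0, 0, 688]) cube([1735, 863, 36]);
translate([21, 21, 0]) cube([62, 62, 688]);
translate([1652, 21, 0]) cube([62, 62, 688]);
translate([21, 780, 0]) cube([62, 62, 688]);
translate([1652, 780, 0]) cube([62, 62, 688]);
translate([83, 21, 592]) cube([1569, 62, 96]);
translate([83, 780, 592]) cube([1569, 62, 96]);
translate([21, 83, 592]) cube([62, 697, 96]);
translate([1652, 83, 592]) cube([62, 697, 96]);
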